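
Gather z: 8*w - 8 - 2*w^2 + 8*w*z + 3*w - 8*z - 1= -2*w^2 + 11*w + z*(8*w - 8) - 9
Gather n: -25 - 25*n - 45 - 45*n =-70*n - 70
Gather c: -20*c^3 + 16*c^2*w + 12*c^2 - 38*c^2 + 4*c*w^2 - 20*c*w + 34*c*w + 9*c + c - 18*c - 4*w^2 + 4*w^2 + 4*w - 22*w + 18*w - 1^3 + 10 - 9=-20*c^3 + c^2*(16*w - 26) + c*(4*w^2 + 14*w - 8)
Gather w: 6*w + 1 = 6*w + 1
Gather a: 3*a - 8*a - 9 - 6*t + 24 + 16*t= -5*a + 10*t + 15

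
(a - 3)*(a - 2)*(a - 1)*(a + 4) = a^4 - 2*a^3 - 13*a^2 + 38*a - 24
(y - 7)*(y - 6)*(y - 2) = y^3 - 15*y^2 + 68*y - 84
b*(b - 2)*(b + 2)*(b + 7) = b^4 + 7*b^3 - 4*b^2 - 28*b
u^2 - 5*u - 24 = (u - 8)*(u + 3)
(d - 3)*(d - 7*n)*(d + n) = d^3 - 6*d^2*n - 3*d^2 - 7*d*n^2 + 18*d*n + 21*n^2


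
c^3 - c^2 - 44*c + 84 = (c - 6)*(c - 2)*(c + 7)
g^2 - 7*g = g*(g - 7)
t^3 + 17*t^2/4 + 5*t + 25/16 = (t + 1/2)*(t + 5/4)*(t + 5/2)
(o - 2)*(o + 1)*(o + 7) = o^3 + 6*o^2 - 9*o - 14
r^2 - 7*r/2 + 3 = (r - 2)*(r - 3/2)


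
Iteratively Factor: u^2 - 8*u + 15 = (u - 5)*(u - 3)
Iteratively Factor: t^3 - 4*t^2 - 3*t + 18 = (t + 2)*(t^2 - 6*t + 9) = (t - 3)*(t + 2)*(t - 3)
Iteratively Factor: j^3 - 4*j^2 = (j)*(j^2 - 4*j) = j*(j - 4)*(j)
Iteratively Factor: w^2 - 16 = (w + 4)*(w - 4)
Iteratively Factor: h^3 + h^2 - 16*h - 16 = (h - 4)*(h^2 + 5*h + 4) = (h - 4)*(h + 1)*(h + 4)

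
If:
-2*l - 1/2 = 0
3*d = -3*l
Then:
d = 1/4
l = -1/4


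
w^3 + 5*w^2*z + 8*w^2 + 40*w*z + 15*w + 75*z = (w + 3)*(w + 5)*(w + 5*z)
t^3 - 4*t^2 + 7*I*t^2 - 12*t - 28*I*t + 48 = (t - 4)*(t + 3*I)*(t + 4*I)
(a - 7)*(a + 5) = a^2 - 2*a - 35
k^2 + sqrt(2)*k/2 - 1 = (k - sqrt(2)/2)*(k + sqrt(2))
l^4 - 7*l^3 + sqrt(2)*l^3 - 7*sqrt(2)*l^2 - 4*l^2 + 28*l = l*(l - 7)*(l - sqrt(2))*(l + 2*sqrt(2))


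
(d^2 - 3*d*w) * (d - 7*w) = d^3 - 10*d^2*w + 21*d*w^2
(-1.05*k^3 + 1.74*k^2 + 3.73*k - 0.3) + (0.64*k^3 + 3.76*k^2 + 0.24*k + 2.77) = -0.41*k^3 + 5.5*k^2 + 3.97*k + 2.47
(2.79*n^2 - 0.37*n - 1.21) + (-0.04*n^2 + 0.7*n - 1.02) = 2.75*n^2 + 0.33*n - 2.23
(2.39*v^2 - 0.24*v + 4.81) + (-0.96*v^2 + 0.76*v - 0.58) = 1.43*v^2 + 0.52*v + 4.23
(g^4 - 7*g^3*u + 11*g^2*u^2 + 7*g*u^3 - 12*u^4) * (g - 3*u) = g^5 - 10*g^4*u + 32*g^3*u^2 - 26*g^2*u^3 - 33*g*u^4 + 36*u^5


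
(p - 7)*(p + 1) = p^2 - 6*p - 7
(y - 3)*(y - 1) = y^2 - 4*y + 3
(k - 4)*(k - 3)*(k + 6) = k^3 - k^2 - 30*k + 72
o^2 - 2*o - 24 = (o - 6)*(o + 4)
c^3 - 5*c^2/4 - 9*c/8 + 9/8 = (c - 3/2)*(c - 3/4)*(c + 1)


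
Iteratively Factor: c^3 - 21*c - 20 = (c + 4)*(c^2 - 4*c - 5) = (c + 1)*(c + 4)*(c - 5)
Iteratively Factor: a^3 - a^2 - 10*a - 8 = (a - 4)*(a^2 + 3*a + 2) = (a - 4)*(a + 2)*(a + 1)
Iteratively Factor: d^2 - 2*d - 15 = (d - 5)*(d + 3)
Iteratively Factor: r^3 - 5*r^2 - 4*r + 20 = (r - 5)*(r^2 - 4) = (r - 5)*(r + 2)*(r - 2)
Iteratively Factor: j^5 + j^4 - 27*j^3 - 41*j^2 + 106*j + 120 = (j + 3)*(j^4 - 2*j^3 - 21*j^2 + 22*j + 40) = (j - 5)*(j + 3)*(j^3 + 3*j^2 - 6*j - 8) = (j - 5)*(j + 1)*(j + 3)*(j^2 + 2*j - 8) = (j - 5)*(j - 2)*(j + 1)*(j + 3)*(j + 4)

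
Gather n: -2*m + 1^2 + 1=2 - 2*m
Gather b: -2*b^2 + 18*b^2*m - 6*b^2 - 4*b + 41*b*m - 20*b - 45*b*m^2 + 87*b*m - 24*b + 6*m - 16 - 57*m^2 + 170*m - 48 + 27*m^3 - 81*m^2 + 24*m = b^2*(18*m - 8) + b*(-45*m^2 + 128*m - 48) + 27*m^3 - 138*m^2 + 200*m - 64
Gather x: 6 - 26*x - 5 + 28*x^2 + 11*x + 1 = 28*x^2 - 15*x + 2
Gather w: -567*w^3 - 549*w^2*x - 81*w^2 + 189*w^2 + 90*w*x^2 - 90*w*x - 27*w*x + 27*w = -567*w^3 + w^2*(108 - 549*x) + w*(90*x^2 - 117*x + 27)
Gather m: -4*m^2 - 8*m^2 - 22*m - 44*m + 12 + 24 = -12*m^2 - 66*m + 36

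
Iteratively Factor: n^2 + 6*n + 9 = (n + 3)*(n + 3)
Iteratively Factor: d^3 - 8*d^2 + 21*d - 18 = (d - 3)*(d^2 - 5*d + 6) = (d - 3)^2*(d - 2)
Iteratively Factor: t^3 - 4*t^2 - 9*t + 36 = (t + 3)*(t^2 - 7*t + 12) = (t - 3)*(t + 3)*(t - 4)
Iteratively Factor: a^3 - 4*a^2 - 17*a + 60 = (a - 3)*(a^2 - a - 20) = (a - 3)*(a + 4)*(a - 5)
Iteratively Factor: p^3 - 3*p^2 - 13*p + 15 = (p + 3)*(p^2 - 6*p + 5) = (p - 1)*(p + 3)*(p - 5)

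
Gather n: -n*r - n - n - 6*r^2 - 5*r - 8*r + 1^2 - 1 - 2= n*(-r - 2) - 6*r^2 - 13*r - 2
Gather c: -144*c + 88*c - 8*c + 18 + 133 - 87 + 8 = 72 - 64*c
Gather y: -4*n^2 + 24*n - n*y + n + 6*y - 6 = -4*n^2 + 25*n + y*(6 - n) - 6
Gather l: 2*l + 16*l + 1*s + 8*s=18*l + 9*s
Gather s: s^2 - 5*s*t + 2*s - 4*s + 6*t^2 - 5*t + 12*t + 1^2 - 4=s^2 + s*(-5*t - 2) + 6*t^2 + 7*t - 3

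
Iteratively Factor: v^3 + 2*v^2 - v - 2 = (v + 1)*(v^2 + v - 2) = (v - 1)*(v + 1)*(v + 2)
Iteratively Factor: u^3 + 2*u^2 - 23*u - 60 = (u - 5)*(u^2 + 7*u + 12) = (u - 5)*(u + 3)*(u + 4)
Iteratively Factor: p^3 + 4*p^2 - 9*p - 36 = (p - 3)*(p^2 + 7*p + 12) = (p - 3)*(p + 4)*(p + 3)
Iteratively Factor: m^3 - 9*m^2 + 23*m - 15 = (m - 1)*(m^2 - 8*m + 15) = (m - 3)*(m - 1)*(m - 5)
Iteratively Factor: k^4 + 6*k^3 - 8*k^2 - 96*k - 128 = (k + 4)*(k^3 + 2*k^2 - 16*k - 32) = (k + 2)*(k + 4)*(k^2 - 16) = (k + 2)*(k + 4)^2*(k - 4)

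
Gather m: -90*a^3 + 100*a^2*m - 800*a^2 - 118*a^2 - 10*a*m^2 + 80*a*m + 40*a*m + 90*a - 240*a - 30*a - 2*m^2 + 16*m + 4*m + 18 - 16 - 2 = -90*a^3 - 918*a^2 - 180*a + m^2*(-10*a - 2) + m*(100*a^2 + 120*a + 20)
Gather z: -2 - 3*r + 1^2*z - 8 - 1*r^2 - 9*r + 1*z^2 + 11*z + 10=-r^2 - 12*r + z^2 + 12*z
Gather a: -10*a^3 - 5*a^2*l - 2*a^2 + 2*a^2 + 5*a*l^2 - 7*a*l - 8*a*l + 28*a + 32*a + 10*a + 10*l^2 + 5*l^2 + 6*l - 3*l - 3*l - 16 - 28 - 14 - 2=-10*a^3 - 5*a^2*l + a*(5*l^2 - 15*l + 70) + 15*l^2 - 60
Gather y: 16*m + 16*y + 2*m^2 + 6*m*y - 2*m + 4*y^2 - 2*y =2*m^2 + 14*m + 4*y^2 + y*(6*m + 14)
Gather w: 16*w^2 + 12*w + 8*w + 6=16*w^2 + 20*w + 6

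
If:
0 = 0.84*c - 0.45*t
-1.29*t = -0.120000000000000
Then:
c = 0.05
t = 0.09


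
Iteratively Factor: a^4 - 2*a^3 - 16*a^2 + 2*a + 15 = (a + 1)*(a^3 - 3*a^2 - 13*a + 15) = (a - 1)*(a + 1)*(a^2 - 2*a - 15) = (a - 5)*(a - 1)*(a + 1)*(a + 3)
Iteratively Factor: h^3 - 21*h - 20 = (h + 4)*(h^2 - 4*h - 5) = (h - 5)*(h + 4)*(h + 1)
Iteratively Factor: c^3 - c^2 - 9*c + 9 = (c + 3)*(c^2 - 4*c + 3) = (c - 1)*(c + 3)*(c - 3)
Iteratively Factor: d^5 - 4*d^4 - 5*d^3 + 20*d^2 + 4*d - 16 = (d - 2)*(d^4 - 2*d^3 - 9*d^2 + 2*d + 8) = (d - 4)*(d - 2)*(d^3 + 2*d^2 - d - 2) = (d - 4)*(d - 2)*(d + 2)*(d^2 - 1) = (d - 4)*(d - 2)*(d - 1)*(d + 2)*(d + 1)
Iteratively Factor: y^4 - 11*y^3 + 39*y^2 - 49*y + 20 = (y - 5)*(y^3 - 6*y^2 + 9*y - 4) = (y - 5)*(y - 4)*(y^2 - 2*y + 1) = (y - 5)*(y - 4)*(y - 1)*(y - 1)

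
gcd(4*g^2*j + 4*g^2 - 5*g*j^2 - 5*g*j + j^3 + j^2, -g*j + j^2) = g - j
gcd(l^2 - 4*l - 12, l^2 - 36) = l - 6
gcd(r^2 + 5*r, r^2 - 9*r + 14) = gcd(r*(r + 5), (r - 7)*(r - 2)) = 1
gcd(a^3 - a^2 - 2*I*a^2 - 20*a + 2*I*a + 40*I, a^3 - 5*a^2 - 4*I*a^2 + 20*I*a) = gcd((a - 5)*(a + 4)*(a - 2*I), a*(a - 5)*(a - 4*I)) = a - 5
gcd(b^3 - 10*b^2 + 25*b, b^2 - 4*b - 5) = b - 5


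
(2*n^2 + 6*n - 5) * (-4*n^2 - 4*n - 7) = -8*n^4 - 32*n^3 - 18*n^2 - 22*n + 35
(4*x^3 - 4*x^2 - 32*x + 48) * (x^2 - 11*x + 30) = 4*x^5 - 48*x^4 + 132*x^3 + 280*x^2 - 1488*x + 1440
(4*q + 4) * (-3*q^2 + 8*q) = -12*q^3 + 20*q^2 + 32*q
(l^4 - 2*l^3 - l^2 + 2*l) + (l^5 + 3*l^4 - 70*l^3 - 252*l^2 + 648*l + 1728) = l^5 + 4*l^4 - 72*l^3 - 253*l^2 + 650*l + 1728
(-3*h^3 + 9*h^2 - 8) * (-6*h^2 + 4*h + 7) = 18*h^5 - 66*h^4 + 15*h^3 + 111*h^2 - 32*h - 56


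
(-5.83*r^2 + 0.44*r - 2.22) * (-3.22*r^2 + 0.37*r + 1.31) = 18.7726*r^4 - 3.5739*r^3 - 0.326099999999999*r^2 - 0.245*r - 2.9082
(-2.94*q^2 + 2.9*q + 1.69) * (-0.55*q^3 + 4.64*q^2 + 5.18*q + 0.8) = 1.617*q^5 - 15.2366*q^4 - 2.7027*q^3 + 20.5116*q^2 + 11.0742*q + 1.352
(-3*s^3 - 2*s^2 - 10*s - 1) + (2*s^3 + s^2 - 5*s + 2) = -s^3 - s^2 - 15*s + 1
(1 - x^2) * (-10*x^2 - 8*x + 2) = 10*x^4 + 8*x^3 - 12*x^2 - 8*x + 2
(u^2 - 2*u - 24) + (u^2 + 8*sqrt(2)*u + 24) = 2*u^2 - 2*u + 8*sqrt(2)*u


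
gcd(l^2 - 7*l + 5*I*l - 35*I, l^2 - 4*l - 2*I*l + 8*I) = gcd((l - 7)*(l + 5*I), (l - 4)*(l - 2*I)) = 1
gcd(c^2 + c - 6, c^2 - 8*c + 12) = c - 2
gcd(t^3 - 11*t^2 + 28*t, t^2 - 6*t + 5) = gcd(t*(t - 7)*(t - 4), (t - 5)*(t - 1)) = 1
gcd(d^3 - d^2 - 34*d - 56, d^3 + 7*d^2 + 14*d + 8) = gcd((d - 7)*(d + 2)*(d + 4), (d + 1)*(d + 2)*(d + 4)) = d^2 + 6*d + 8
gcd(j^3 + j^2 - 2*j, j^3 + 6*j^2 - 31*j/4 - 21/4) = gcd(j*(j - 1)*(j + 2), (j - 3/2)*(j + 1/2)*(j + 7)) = 1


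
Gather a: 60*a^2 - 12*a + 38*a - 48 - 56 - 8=60*a^2 + 26*a - 112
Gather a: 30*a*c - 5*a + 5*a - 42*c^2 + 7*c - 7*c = 30*a*c - 42*c^2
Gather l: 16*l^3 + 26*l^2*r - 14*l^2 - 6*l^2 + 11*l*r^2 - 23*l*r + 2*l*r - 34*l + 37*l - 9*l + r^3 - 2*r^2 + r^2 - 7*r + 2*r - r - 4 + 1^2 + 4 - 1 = 16*l^3 + l^2*(26*r - 20) + l*(11*r^2 - 21*r - 6) + r^3 - r^2 - 6*r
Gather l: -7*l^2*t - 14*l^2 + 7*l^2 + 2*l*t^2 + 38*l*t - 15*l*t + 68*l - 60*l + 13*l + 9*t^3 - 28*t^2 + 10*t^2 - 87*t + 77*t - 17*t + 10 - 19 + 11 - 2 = l^2*(-7*t - 7) + l*(2*t^2 + 23*t + 21) + 9*t^3 - 18*t^2 - 27*t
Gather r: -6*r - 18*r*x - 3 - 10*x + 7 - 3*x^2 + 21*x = r*(-18*x - 6) - 3*x^2 + 11*x + 4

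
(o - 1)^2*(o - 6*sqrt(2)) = o^3 - 6*sqrt(2)*o^2 - 2*o^2 + o + 12*sqrt(2)*o - 6*sqrt(2)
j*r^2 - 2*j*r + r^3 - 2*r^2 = r*(j + r)*(r - 2)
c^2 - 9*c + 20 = (c - 5)*(c - 4)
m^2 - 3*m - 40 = (m - 8)*(m + 5)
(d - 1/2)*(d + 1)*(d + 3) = d^3 + 7*d^2/2 + d - 3/2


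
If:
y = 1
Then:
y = 1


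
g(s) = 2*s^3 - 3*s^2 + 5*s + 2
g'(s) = 6*s^2 - 6*s + 5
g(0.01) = 2.05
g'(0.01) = 4.94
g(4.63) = 159.34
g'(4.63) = 105.84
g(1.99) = 15.83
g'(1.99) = 16.82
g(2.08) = 17.42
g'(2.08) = 18.48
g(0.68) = 4.64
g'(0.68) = 3.69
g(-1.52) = -19.55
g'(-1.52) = 27.98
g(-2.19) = -44.35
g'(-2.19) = 46.92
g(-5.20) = -386.34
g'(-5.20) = 198.44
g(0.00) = 2.00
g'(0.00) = 5.00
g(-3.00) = -94.00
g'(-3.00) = 77.00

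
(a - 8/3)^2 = a^2 - 16*a/3 + 64/9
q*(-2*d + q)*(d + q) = -2*d^2*q - d*q^2 + q^3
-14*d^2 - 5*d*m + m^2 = (-7*d + m)*(2*d + m)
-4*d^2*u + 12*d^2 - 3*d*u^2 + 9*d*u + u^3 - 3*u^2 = (-4*d + u)*(d + u)*(u - 3)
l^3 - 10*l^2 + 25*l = l*(l - 5)^2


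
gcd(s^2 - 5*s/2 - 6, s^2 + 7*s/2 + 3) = s + 3/2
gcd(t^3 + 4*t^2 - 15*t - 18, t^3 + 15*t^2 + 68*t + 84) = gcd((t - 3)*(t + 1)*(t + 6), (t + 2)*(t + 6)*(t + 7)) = t + 6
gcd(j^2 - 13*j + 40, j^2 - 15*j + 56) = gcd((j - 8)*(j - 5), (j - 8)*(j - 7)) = j - 8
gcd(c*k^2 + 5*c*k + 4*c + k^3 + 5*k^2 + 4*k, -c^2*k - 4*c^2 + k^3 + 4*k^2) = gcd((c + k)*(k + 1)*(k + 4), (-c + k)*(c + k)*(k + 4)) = c*k + 4*c + k^2 + 4*k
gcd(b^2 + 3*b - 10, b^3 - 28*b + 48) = b - 2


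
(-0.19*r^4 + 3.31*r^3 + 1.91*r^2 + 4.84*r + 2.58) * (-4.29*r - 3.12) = 0.8151*r^5 - 13.6071*r^4 - 18.5211*r^3 - 26.7228*r^2 - 26.169*r - 8.0496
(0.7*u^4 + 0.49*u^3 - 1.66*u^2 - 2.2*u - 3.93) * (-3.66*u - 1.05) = -2.562*u^5 - 2.5284*u^4 + 5.5611*u^3 + 9.795*u^2 + 16.6938*u + 4.1265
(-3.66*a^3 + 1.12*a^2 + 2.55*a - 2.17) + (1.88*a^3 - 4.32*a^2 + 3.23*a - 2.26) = -1.78*a^3 - 3.2*a^2 + 5.78*a - 4.43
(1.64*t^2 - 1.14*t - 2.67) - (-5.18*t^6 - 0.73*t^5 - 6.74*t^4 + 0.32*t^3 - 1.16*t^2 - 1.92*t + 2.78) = 5.18*t^6 + 0.73*t^5 + 6.74*t^4 - 0.32*t^3 + 2.8*t^2 + 0.78*t - 5.45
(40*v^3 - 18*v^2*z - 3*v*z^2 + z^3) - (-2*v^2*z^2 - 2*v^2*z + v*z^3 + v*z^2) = 40*v^3 + 2*v^2*z^2 - 16*v^2*z - v*z^3 - 4*v*z^2 + z^3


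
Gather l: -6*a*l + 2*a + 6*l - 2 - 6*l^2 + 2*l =2*a - 6*l^2 + l*(8 - 6*a) - 2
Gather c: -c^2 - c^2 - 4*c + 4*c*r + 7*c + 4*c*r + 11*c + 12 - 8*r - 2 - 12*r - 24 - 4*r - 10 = -2*c^2 + c*(8*r + 14) - 24*r - 24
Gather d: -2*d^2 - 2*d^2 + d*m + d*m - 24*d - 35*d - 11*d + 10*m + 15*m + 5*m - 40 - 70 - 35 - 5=-4*d^2 + d*(2*m - 70) + 30*m - 150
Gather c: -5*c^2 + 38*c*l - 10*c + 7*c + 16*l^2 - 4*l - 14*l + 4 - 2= -5*c^2 + c*(38*l - 3) + 16*l^2 - 18*l + 2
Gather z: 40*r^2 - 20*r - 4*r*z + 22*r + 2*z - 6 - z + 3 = 40*r^2 + 2*r + z*(1 - 4*r) - 3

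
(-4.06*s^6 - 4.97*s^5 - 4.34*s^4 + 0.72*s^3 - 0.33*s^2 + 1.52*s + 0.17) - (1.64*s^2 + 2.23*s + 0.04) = -4.06*s^6 - 4.97*s^5 - 4.34*s^4 + 0.72*s^3 - 1.97*s^2 - 0.71*s + 0.13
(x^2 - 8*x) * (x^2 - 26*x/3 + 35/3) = x^4 - 50*x^3/3 + 81*x^2 - 280*x/3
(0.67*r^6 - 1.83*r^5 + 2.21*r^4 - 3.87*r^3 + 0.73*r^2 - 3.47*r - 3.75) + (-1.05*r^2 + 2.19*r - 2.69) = 0.67*r^6 - 1.83*r^5 + 2.21*r^4 - 3.87*r^3 - 0.32*r^2 - 1.28*r - 6.44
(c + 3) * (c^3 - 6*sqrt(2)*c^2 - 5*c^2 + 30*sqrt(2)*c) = c^4 - 6*sqrt(2)*c^3 - 2*c^3 - 15*c^2 + 12*sqrt(2)*c^2 + 90*sqrt(2)*c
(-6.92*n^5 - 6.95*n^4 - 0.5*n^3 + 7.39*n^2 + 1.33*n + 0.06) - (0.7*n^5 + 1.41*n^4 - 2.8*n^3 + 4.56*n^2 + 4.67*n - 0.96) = -7.62*n^5 - 8.36*n^4 + 2.3*n^3 + 2.83*n^2 - 3.34*n + 1.02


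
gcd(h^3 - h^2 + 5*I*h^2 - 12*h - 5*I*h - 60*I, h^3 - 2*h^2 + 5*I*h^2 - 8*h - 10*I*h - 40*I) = h^2 + h*(-4 + 5*I) - 20*I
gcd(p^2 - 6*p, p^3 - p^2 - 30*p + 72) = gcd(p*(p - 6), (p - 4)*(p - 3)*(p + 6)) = 1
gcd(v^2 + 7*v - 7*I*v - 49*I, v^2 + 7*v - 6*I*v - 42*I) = v + 7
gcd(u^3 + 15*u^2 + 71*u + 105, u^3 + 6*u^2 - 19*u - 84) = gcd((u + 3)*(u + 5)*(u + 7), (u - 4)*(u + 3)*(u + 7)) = u^2 + 10*u + 21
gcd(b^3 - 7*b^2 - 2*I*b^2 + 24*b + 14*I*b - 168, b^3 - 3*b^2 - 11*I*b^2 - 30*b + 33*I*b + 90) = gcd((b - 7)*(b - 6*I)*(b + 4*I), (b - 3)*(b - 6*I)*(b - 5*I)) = b - 6*I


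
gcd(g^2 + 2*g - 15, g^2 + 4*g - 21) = g - 3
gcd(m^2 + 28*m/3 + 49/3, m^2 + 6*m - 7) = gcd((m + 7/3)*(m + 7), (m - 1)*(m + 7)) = m + 7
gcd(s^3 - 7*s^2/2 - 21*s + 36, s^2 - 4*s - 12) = s - 6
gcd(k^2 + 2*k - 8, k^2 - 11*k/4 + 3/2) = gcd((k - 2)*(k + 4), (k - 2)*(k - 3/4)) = k - 2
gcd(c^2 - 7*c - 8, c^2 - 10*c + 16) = c - 8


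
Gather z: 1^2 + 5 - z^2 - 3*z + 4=-z^2 - 3*z + 10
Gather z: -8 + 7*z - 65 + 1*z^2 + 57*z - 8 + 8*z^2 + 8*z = 9*z^2 + 72*z - 81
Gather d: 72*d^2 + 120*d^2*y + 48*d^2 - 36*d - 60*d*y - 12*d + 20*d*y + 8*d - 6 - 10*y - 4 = d^2*(120*y + 120) + d*(-40*y - 40) - 10*y - 10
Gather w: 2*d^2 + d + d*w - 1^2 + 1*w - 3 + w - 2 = 2*d^2 + d + w*(d + 2) - 6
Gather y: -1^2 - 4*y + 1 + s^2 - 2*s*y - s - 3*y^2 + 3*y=s^2 - s - 3*y^2 + y*(-2*s - 1)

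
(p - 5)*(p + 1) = p^2 - 4*p - 5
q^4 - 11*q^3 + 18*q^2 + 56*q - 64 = (q - 8)*(q - 4)*(q - 1)*(q + 2)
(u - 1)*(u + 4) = u^2 + 3*u - 4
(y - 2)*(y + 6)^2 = y^3 + 10*y^2 + 12*y - 72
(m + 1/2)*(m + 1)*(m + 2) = m^3 + 7*m^2/2 + 7*m/2 + 1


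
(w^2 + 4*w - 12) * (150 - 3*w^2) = -3*w^4 - 12*w^3 + 186*w^2 + 600*w - 1800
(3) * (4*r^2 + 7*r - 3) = 12*r^2 + 21*r - 9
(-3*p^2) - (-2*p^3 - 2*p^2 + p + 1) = 2*p^3 - p^2 - p - 1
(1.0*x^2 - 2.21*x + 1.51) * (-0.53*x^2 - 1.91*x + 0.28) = -0.53*x^4 - 0.7387*x^3 + 3.7008*x^2 - 3.5029*x + 0.4228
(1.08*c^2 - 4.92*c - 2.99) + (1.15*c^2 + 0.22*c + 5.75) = 2.23*c^2 - 4.7*c + 2.76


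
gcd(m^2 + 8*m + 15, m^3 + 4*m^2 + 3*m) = m + 3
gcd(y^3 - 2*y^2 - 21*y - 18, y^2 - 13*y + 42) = y - 6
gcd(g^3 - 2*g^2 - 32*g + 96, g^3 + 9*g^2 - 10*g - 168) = g^2 + 2*g - 24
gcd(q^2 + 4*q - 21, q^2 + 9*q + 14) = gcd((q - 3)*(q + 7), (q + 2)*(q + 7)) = q + 7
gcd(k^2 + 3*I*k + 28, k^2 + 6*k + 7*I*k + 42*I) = k + 7*I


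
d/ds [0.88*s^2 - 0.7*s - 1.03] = 1.76*s - 0.7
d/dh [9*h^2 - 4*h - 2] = 18*h - 4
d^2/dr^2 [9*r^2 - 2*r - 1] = 18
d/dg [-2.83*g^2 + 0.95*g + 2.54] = 0.95 - 5.66*g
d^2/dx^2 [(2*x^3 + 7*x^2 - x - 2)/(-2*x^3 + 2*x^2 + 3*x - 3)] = 12*(-6*x^6 - 4*x^5 - 3*x^4 + 42*x^3 - 20*x^2 - 6*x - 4)/(8*x^9 - 24*x^8 - 12*x^7 + 100*x^6 - 54*x^5 - 126*x^4 + 135*x^3 + 27*x^2 - 81*x + 27)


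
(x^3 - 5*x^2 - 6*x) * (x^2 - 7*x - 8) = x^5 - 12*x^4 + 21*x^3 + 82*x^2 + 48*x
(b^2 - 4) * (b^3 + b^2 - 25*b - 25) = b^5 + b^4 - 29*b^3 - 29*b^2 + 100*b + 100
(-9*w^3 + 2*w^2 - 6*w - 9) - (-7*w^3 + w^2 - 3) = -2*w^3 + w^2 - 6*w - 6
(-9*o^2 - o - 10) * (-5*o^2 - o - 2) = 45*o^4 + 14*o^3 + 69*o^2 + 12*o + 20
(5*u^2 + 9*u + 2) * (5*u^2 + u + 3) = 25*u^4 + 50*u^3 + 34*u^2 + 29*u + 6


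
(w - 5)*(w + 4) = w^2 - w - 20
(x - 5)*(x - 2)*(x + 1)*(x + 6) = x^4 - 33*x^2 + 28*x + 60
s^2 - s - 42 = (s - 7)*(s + 6)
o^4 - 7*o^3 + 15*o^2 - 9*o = o*(o - 3)^2*(o - 1)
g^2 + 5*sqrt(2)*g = g*(g + 5*sqrt(2))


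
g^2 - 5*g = g*(g - 5)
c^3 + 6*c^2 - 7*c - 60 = (c - 3)*(c + 4)*(c + 5)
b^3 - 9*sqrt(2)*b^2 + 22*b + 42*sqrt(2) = (b - 7*sqrt(2))*(b - 3*sqrt(2))*(b + sqrt(2))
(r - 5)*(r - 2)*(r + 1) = r^3 - 6*r^2 + 3*r + 10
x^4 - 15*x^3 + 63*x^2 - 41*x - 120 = (x - 8)*(x - 5)*(x - 3)*(x + 1)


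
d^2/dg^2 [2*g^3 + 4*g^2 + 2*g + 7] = 12*g + 8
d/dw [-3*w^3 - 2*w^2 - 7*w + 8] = -9*w^2 - 4*w - 7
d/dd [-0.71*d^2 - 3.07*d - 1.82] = -1.42*d - 3.07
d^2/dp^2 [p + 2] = 0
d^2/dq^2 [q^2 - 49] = 2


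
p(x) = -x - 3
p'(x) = -1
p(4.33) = -7.33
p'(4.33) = -1.00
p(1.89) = -4.89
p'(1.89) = -1.00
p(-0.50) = -2.50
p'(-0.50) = -1.00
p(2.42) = -5.42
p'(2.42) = -1.00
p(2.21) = -5.21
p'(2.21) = -1.00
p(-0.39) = -2.61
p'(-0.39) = -1.00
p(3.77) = -6.77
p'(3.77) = -1.00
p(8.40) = -11.40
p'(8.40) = -1.00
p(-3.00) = 0.00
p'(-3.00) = -1.00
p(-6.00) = 3.00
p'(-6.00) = -1.00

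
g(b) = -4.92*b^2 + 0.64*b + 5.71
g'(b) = 0.64 - 9.84*b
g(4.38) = -85.87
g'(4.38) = -42.46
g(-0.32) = 5.00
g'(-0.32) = 3.79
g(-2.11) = -17.54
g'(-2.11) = 21.40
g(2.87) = -32.98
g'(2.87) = -27.60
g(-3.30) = -49.98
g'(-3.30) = 33.11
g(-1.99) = -15.05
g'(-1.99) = 20.22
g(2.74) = -29.47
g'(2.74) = -26.32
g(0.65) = 4.05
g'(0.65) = -5.76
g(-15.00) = -1110.89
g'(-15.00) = 148.24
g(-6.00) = -175.25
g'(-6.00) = 59.68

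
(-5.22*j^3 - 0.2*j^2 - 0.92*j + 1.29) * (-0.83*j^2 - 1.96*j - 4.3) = 4.3326*j^5 + 10.3972*j^4 + 23.6016*j^3 + 1.5925*j^2 + 1.4276*j - 5.547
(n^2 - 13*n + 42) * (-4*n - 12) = -4*n^3 + 40*n^2 - 12*n - 504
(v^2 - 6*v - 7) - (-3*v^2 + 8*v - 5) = 4*v^2 - 14*v - 2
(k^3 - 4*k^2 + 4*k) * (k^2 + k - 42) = k^5 - 3*k^4 - 42*k^3 + 172*k^2 - 168*k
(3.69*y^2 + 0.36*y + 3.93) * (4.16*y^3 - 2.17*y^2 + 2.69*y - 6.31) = 15.3504*y^5 - 6.5097*y^4 + 25.4937*y^3 - 30.8436*y^2 + 8.3001*y - 24.7983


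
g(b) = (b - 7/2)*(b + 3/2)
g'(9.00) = 16.00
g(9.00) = 57.75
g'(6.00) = 10.00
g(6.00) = 18.75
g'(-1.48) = -4.96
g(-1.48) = -0.10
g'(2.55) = 3.10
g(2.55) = -3.85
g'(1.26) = 0.52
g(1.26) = -6.18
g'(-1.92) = -5.84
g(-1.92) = 2.28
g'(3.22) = 4.44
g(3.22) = -1.32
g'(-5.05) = -12.10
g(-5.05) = 30.35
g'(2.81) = 3.62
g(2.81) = -2.97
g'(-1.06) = -4.12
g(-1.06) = -2.01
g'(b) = 2*b - 2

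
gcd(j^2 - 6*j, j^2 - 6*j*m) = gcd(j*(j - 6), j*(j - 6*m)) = j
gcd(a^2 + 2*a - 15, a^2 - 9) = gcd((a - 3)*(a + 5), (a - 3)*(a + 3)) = a - 3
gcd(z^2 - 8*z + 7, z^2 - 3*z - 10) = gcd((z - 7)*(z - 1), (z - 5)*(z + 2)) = 1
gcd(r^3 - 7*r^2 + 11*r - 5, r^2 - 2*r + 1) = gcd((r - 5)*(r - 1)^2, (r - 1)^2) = r^2 - 2*r + 1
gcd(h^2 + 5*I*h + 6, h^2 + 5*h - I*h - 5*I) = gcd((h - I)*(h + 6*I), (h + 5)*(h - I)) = h - I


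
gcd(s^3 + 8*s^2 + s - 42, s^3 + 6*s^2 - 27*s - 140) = s + 7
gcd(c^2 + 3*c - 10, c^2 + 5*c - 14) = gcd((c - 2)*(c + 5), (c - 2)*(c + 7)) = c - 2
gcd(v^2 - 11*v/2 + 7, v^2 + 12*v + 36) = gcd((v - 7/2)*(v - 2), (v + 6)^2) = 1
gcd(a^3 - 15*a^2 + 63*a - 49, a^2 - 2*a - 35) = a - 7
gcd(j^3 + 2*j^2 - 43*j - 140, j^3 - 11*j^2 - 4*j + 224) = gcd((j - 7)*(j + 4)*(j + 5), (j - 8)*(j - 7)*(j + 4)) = j^2 - 3*j - 28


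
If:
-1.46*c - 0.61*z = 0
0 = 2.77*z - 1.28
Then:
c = -0.19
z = 0.46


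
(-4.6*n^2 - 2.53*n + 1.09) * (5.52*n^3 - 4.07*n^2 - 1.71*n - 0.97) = -25.392*n^5 + 4.7564*n^4 + 24.1799*n^3 + 4.352*n^2 + 0.5902*n - 1.0573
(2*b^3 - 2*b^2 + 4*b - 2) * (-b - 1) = -2*b^4 - 2*b^2 - 2*b + 2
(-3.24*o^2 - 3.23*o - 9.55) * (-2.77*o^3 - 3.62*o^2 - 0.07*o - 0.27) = 8.9748*o^5 + 20.6759*o^4 + 38.3729*o^3 + 35.6719*o^2 + 1.5406*o + 2.5785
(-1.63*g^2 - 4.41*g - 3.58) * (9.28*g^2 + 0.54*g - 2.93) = -15.1264*g^4 - 41.805*g^3 - 30.8279*g^2 + 10.9881*g + 10.4894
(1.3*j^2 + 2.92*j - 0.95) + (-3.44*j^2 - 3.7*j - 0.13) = -2.14*j^2 - 0.78*j - 1.08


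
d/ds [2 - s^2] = -2*s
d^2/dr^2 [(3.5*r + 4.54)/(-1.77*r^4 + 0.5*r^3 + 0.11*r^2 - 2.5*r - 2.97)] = (-131.5818*r^7 - 234.90732*r^6 + 119.3757*r^5 + 94.060884*r^4 + 274.7951*r^3 + 257.746308*r^2 - 39.8211*r - 7.74143599999999)/(5.545233*r^12 - 4.69935*r^11 + 0.293643*r^10 + 23.95585*r^9 + 14.62089*r^8 - 16.83435*r^7 + 32.769115*r^6 + 70.54935*r^5 + 22.60929*r^4 - 2.50685*r^3 + 52.776603*r^2 + 66.15675*r + 26.198073)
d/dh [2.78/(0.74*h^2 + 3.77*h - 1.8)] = (-4.1144*h - 10.4806)/(0.74*h^2 + 3.77*h - 1.8)^2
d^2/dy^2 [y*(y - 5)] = 2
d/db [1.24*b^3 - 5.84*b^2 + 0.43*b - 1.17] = 3.72*b^2 - 11.68*b + 0.43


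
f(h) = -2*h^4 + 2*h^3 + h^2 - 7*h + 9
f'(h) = -8*h^3 + 6*h^2 + 2*h - 7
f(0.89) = 3.72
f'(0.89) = -6.11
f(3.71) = -279.98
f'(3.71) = -325.51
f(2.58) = -56.67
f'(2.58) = -99.29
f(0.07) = 8.52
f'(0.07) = -6.83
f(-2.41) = -63.78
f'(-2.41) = 135.01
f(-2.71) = -112.36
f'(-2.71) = 190.86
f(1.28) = 0.50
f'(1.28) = -11.39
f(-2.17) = -35.89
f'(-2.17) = 98.66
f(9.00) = -11637.00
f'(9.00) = -5335.00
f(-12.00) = -44691.00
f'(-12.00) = 14657.00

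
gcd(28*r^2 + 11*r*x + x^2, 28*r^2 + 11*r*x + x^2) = 28*r^2 + 11*r*x + x^2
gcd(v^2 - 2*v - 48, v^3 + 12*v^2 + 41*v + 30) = v + 6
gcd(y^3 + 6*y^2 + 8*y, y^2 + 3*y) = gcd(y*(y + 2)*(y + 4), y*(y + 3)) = y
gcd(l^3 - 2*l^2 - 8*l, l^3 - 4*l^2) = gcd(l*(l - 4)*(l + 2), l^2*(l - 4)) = l^2 - 4*l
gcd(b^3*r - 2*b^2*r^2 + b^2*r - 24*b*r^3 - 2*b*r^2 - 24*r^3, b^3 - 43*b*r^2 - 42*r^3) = 1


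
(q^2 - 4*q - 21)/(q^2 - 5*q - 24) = (q - 7)/(q - 8)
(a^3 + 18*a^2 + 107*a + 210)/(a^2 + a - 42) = (a^2 + 11*a + 30)/(a - 6)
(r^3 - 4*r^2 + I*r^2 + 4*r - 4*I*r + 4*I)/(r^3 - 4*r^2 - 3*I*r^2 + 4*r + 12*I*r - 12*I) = (r + I)/(r - 3*I)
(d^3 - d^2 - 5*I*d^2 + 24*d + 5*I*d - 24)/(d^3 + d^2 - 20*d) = (d^3 - d^2*(1 + 5*I) + d*(24 + 5*I) - 24)/(d*(d^2 + d - 20))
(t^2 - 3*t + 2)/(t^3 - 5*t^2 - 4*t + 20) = (t - 1)/(t^2 - 3*t - 10)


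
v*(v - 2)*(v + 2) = v^3 - 4*v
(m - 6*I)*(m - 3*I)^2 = m^3 - 12*I*m^2 - 45*m + 54*I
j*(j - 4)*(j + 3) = j^3 - j^2 - 12*j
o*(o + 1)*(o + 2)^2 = o^4 + 5*o^3 + 8*o^2 + 4*o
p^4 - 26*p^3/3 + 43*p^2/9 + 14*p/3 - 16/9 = (p - 8)*(p - 1)*(p - 1/3)*(p + 2/3)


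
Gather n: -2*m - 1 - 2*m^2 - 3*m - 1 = -2*m^2 - 5*m - 2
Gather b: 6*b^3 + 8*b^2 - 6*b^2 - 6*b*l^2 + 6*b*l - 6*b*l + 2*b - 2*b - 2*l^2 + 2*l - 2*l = 6*b^3 + 2*b^2 - 6*b*l^2 - 2*l^2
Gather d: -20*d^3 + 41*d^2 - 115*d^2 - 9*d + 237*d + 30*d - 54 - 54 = -20*d^3 - 74*d^2 + 258*d - 108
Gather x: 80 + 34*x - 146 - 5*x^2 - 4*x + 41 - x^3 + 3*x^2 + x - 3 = -x^3 - 2*x^2 + 31*x - 28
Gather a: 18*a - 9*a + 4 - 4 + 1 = 9*a + 1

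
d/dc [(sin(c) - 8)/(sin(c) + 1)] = 9*cos(c)/(sin(c) + 1)^2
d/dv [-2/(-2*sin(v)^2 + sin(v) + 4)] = 2*(1 - 4*sin(v))*cos(v)/(sin(v) + cos(2*v) + 3)^2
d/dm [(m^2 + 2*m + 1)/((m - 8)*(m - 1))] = (-11*m^2 + 14*m + 25)/(m^4 - 18*m^3 + 97*m^2 - 144*m + 64)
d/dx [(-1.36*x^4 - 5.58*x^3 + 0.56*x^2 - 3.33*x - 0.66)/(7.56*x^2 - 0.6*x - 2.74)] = (-20.5632*x^5 - 39.7368*x^4 + 21.6016*x^3 + 70.7064*x^2 + 6.9104*x + 8.7282)/(57.1536*x^4 - 9.072*x^3 - 41.0688*x^2 + 3.288*x + 7.5076)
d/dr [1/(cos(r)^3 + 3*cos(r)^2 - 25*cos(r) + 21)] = (3*cos(r)^2 + 6*cos(r) - 25)*sin(r)/(cos(r)^3 + 3*cos(r)^2 - 25*cos(r) + 21)^2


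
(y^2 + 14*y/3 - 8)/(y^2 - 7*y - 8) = (-y^2 - 14*y/3 + 8)/(-y^2 + 7*y + 8)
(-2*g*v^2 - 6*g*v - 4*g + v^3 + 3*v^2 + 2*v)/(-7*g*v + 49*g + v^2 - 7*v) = (2*g*v^2 + 6*g*v + 4*g - v^3 - 3*v^2 - 2*v)/(7*g*v - 49*g - v^2 + 7*v)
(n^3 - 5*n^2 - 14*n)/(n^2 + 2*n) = n - 7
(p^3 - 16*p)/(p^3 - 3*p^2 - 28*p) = (p - 4)/(p - 7)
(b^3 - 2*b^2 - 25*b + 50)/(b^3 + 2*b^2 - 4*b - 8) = (b^2 - 25)/(b^2 + 4*b + 4)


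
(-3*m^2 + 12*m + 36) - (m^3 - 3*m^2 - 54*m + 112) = -m^3 + 66*m - 76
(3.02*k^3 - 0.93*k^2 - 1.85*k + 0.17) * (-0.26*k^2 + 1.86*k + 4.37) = -0.7852*k^5 + 5.859*k^4 + 11.9486*k^3 - 7.5493*k^2 - 7.7683*k + 0.7429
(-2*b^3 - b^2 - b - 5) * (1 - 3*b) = 6*b^4 + b^3 + 2*b^2 + 14*b - 5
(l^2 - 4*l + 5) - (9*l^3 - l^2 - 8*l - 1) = -9*l^3 + 2*l^2 + 4*l + 6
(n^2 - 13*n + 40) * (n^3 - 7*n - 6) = n^5 - 13*n^4 + 33*n^3 + 85*n^2 - 202*n - 240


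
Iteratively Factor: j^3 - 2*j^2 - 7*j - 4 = (j + 1)*(j^2 - 3*j - 4) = (j + 1)^2*(j - 4)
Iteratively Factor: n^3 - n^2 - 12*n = (n - 4)*(n^2 + 3*n) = n*(n - 4)*(n + 3)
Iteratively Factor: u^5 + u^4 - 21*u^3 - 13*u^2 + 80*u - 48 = (u - 1)*(u^4 + 2*u^3 - 19*u^2 - 32*u + 48) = (u - 1)*(u + 4)*(u^3 - 2*u^2 - 11*u + 12) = (u - 1)^2*(u + 4)*(u^2 - u - 12) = (u - 1)^2*(u + 3)*(u + 4)*(u - 4)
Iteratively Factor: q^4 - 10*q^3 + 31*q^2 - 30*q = (q - 5)*(q^3 - 5*q^2 + 6*q) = q*(q - 5)*(q^2 - 5*q + 6) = q*(q - 5)*(q - 2)*(q - 3)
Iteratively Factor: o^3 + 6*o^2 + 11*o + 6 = (o + 3)*(o^2 + 3*o + 2) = (o + 1)*(o + 3)*(o + 2)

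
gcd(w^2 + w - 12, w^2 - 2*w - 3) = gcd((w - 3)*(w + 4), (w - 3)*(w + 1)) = w - 3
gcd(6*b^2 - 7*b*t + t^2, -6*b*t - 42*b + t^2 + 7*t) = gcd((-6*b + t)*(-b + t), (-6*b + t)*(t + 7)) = -6*b + t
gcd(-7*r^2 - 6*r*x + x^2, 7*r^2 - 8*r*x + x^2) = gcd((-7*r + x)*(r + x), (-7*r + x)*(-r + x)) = -7*r + x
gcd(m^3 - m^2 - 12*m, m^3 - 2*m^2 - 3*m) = m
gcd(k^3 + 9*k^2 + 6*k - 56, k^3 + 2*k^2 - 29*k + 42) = k^2 + 5*k - 14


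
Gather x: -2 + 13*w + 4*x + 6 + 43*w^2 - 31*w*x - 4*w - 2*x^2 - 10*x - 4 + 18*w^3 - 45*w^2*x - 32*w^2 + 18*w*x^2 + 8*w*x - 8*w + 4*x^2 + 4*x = 18*w^3 + 11*w^2 + w + x^2*(18*w + 2) + x*(-45*w^2 - 23*w - 2)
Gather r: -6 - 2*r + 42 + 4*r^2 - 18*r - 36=4*r^2 - 20*r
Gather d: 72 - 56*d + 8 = 80 - 56*d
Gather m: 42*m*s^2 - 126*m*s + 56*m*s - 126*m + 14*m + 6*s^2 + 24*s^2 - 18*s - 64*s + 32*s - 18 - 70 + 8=m*(42*s^2 - 70*s - 112) + 30*s^2 - 50*s - 80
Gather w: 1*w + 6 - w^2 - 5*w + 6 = -w^2 - 4*w + 12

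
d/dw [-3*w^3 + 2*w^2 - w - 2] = -9*w^2 + 4*w - 1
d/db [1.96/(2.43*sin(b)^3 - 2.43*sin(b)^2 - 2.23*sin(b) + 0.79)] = (-14.2884*sin(b)^2 + 9.5256*sin(b) + 4.3708)*cos(b)/(2.43*sin(b)^3 - 2.43*sin(b)^2 - 2.23*sin(b) + 0.79)^2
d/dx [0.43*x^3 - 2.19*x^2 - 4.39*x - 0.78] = 1.29*x^2 - 4.38*x - 4.39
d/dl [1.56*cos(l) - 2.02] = -1.56*sin(l)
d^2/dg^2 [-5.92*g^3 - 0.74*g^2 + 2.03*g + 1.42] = -35.52*g - 1.48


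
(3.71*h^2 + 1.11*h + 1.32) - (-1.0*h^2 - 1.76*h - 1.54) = 4.71*h^2 + 2.87*h + 2.86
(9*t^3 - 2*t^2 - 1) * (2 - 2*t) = -18*t^4 + 22*t^3 - 4*t^2 + 2*t - 2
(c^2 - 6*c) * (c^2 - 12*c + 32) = c^4 - 18*c^3 + 104*c^2 - 192*c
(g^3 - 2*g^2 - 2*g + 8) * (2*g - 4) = 2*g^4 - 8*g^3 + 4*g^2 + 24*g - 32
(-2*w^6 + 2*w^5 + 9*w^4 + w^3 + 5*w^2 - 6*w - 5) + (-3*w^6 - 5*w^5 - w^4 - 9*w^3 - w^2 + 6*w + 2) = -5*w^6 - 3*w^5 + 8*w^4 - 8*w^3 + 4*w^2 - 3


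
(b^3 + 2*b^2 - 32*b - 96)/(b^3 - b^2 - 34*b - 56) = (b^2 - 2*b - 24)/(b^2 - 5*b - 14)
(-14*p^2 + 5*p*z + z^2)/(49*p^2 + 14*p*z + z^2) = (-2*p + z)/(7*p + z)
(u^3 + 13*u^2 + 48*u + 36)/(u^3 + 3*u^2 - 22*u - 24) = (u + 6)/(u - 4)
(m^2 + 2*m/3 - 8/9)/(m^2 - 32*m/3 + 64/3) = (9*m^2 + 6*m - 8)/(3*(3*m^2 - 32*m + 64))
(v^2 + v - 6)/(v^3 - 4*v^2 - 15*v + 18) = (v - 2)/(v^2 - 7*v + 6)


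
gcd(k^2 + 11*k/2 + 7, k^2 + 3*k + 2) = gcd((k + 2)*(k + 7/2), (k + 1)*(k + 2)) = k + 2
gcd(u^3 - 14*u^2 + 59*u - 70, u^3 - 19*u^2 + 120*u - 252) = u - 7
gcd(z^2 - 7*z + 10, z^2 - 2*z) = z - 2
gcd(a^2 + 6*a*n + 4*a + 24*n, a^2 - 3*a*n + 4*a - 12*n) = a + 4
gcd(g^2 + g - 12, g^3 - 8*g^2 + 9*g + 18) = g - 3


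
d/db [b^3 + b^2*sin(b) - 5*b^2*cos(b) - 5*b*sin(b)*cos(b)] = 5*b^2*sin(b) + b^2*cos(b) + 3*b^2 + 2*b*sin(b) - 10*b*cos(b) - 5*b*cos(2*b) - 5*sin(2*b)/2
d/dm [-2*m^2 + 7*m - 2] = 7 - 4*m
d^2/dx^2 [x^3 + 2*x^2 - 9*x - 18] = 6*x + 4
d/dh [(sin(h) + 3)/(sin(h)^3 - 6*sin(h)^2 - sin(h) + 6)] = (-2*sin(h)^3 - 3*sin(h)^2 + 36*sin(h) + 9)/((sin(h) - 6)^2*cos(h)^3)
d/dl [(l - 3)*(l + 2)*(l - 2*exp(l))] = -2*l^2*exp(l) + 3*l^2 - 2*l*exp(l) - 2*l + 14*exp(l) - 6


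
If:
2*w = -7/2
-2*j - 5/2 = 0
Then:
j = -5/4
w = -7/4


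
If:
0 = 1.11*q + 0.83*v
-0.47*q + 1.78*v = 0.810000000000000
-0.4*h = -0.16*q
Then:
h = -0.11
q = -0.28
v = 0.38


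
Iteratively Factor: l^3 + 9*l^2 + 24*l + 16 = (l + 1)*(l^2 + 8*l + 16) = (l + 1)*(l + 4)*(l + 4)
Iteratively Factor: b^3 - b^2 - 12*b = (b + 3)*(b^2 - 4*b) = b*(b + 3)*(b - 4)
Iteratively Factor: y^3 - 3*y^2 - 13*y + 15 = (y + 3)*(y^2 - 6*y + 5) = (y - 5)*(y + 3)*(y - 1)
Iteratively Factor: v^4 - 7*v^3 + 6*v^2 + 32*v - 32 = (v - 4)*(v^3 - 3*v^2 - 6*v + 8) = (v - 4)^2*(v^2 + v - 2) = (v - 4)^2*(v + 2)*(v - 1)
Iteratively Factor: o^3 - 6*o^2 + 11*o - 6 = (o - 2)*(o^2 - 4*o + 3) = (o - 3)*(o - 2)*(o - 1)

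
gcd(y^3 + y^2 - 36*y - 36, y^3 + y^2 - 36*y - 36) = y^3 + y^2 - 36*y - 36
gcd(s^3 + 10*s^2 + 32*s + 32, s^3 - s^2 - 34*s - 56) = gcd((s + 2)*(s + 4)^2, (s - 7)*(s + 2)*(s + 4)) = s^2 + 6*s + 8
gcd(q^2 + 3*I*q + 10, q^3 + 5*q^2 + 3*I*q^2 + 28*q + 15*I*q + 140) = 1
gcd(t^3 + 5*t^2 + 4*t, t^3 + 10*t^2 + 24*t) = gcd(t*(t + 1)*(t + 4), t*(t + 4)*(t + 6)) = t^2 + 4*t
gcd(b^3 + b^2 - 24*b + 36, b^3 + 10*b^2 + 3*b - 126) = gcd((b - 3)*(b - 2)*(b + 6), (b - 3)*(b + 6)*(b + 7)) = b^2 + 3*b - 18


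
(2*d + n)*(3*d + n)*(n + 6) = 6*d^2*n + 36*d^2 + 5*d*n^2 + 30*d*n + n^3 + 6*n^2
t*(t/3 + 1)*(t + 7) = t^3/3 + 10*t^2/3 + 7*t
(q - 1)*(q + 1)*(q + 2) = q^3 + 2*q^2 - q - 2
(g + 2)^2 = g^2 + 4*g + 4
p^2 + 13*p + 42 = (p + 6)*(p + 7)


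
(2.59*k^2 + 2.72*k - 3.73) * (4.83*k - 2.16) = 12.5097*k^3 + 7.5432*k^2 - 23.8911*k + 8.0568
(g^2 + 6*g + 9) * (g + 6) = g^3 + 12*g^2 + 45*g + 54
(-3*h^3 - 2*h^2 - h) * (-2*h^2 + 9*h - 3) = 6*h^5 - 23*h^4 - 7*h^3 - 3*h^2 + 3*h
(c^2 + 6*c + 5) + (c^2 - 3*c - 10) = 2*c^2 + 3*c - 5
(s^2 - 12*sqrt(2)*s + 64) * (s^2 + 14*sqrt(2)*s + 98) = s^4 + 2*sqrt(2)*s^3 - 174*s^2 - 280*sqrt(2)*s + 6272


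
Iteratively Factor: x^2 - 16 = (x + 4)*(x - 4)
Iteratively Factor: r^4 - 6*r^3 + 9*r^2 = (r)*(r^3 - 6*r^2 + 9*r) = r^2*(r^2 - 6*r + 9) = r^2*(r - 3)*(r - 3)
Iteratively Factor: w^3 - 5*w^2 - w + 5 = (w - 1)*(w^2 - 4*w - 5) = (w - 1)*(w + 1)*(w - 5)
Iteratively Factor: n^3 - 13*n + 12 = (n - 3)*(n^2 + 3*n - 4) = (n - 3)*(n - 1)*(n + 4)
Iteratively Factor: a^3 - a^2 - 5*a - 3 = (a + 1)*(a^2 - 2*a - 3) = (a + 1)^2*(a - 3)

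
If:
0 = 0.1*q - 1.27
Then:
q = 12.70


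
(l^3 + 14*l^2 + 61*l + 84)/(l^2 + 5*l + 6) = (l^2 + 11*l + 28)/(l + 2)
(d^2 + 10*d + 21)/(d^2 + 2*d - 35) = (d + 3)/(d - 5)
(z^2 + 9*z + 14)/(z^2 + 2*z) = (z + 7)/z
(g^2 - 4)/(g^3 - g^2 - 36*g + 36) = (g^2 - 4)/(g^3 - g^2 - 36*g + 36)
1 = 1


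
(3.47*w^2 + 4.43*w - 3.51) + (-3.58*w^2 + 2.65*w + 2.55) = -0.11*w^2 + 7.08*w - 0.96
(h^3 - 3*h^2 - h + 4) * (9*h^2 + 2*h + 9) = 9*h^5 - 25*h^4 - 6*h^3 + 7*h^2 - h + 36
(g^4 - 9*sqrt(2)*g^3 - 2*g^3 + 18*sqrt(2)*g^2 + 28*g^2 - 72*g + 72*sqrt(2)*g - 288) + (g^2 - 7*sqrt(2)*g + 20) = g^4 - 9*sqrt(2)*g^3 - 2*g^3 + 18*sqrt(2)*g^2 + 29*g^2 - 72*g + 65*sqrt(2)*g - 268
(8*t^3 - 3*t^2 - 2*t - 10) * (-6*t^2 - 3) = -48*t^5 + 18*t^4 - 12*t^3 + 69*t^2 + 6*t + 30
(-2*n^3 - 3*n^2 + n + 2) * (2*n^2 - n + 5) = -4*n^5 - 4*n^4 - 5*n^3 - 12*n^2 + 3*n + 10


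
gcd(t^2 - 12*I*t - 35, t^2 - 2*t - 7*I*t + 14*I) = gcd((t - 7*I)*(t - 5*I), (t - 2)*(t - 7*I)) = t - 7*I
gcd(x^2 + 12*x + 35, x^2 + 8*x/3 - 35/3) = x + 5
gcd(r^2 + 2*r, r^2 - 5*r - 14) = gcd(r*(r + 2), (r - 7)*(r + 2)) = r + 2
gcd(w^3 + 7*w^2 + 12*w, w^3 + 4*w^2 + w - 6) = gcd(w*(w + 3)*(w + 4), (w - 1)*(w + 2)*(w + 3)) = w + 3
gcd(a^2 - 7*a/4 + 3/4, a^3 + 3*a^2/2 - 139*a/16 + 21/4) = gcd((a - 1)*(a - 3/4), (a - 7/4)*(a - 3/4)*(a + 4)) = a - 3/4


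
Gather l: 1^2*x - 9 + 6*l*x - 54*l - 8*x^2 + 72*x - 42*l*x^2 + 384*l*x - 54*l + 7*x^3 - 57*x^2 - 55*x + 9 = l*(-42*x^2 + 390*x - 108) + 7*x^3 - 65*x^2 + 18*x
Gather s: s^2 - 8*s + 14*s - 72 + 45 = s^2 + 6*s - 27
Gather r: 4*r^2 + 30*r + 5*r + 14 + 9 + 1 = 4*r^2 + 35*r + 24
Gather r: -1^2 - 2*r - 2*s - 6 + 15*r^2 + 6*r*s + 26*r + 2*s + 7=15*r^2 + r*(6*s + 24)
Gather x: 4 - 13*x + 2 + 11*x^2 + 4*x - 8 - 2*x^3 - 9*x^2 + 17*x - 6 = -2*x^3 + 2*x^2 + 8*x - 8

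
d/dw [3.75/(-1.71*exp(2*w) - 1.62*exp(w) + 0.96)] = (12.825*exp(w) + 6.075)*exp(w)/(1.71*exp(2*w) + 1.62*exp(w) - 0.96)^2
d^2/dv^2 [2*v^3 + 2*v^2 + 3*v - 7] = 12*v + 4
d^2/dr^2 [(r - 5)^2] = 2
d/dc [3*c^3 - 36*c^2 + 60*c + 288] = 9*c^2 - 72*c + 60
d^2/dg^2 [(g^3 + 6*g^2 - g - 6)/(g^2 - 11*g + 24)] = 36*(9*g^3 - 69*g^2 + 111*g + 145)/(g^6 - 33*g^5 + 435*g^4 - 2915*g^3 + 10440*g^2 - 19008*g + 13824)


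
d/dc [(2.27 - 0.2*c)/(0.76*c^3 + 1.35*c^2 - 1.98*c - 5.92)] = (0.304*c^3 - 4.9056*c^2 - 6.129*c + 5.6786)/(0.5776*c^6 + 2.052*c^5 - 1.1871*c^4 - 14.3444*c^3 - 12.0636*c^2 + 23.4432*c + 35.0464)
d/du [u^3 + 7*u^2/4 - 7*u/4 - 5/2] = 3*u^2 + 7*u/2 - 7/4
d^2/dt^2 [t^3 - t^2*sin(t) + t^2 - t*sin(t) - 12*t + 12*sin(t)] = t^2*sin(t) + t*sin(t) - 4*t*cos(t) + 6*t - 14*sin(t) - 2*cos(t) + 2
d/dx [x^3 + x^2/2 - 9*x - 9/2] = 3*x^2 + x - 9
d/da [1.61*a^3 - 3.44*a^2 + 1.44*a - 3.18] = 4.83*a^2 - 6.88*a + 1.44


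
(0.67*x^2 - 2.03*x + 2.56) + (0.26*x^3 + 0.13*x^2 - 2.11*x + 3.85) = 0.26*x^3 + 0.8*x^2 - 4.14*x + 6.41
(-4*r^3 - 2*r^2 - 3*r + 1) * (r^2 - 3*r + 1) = -4*r^5 + 10*r^4 - r^3 + 8*r^2 - 6*r + 1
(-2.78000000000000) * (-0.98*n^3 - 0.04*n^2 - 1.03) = 2.7244*n^3 + 0.1112*n^2 + 2.8634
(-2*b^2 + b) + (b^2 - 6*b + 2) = -b^2 - 5*b + 2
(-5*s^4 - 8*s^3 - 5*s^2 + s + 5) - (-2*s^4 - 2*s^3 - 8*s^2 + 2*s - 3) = -3*s^4 - 6*s^3 + 3*s^2 - s + 8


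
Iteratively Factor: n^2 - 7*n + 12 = (n - 4)*(n - 3)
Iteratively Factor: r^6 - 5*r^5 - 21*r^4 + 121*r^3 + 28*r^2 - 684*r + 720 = (r - 2)*(r^5 - 3*r^4 - 27*r^3 + 67*r^2 + 162*r - 360) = (r - 2)*(r + 4)*(r^4 - 7*r^3 + r^2 + 63*r - 90) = (r - 2)^2*(r + 4)*(r^3 - 5*r^2 - 9*r + 45) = (r - 3)*(r - 2)^2*(r + 4)*(r^2 - 2*r - 15) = (r - 5)*(r - 3)*(r - 2)^2*(r + 4)*(r + 3)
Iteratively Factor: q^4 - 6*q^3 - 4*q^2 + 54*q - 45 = (q - 5)*(q^3 - q^2 - 9*q + 9) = (q - 5)*(q + 3)*(q^2 - 4*q + 3) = (q - 5)*(q - 3)*(q + 3)*(q - 1)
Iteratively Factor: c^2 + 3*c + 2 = (c + 1)*(c + 2)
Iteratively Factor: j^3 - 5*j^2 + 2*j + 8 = (j + 1)*(j^2 - 6*j + 8) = (j - 4)*(j + 1)*(j - 2)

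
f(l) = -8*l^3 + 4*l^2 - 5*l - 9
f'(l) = -24*l^2 + 8*l - 5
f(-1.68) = 48.62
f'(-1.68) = -86.18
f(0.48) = -11.36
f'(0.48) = -6.69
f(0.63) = -12.56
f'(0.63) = -9.49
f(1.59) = -39.00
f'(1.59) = -52.95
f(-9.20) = 6605.06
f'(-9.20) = -2109.96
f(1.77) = -49.68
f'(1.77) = -66.03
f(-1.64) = 45.25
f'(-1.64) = -82.67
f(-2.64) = 179.28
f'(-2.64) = -193.39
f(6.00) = -1623.00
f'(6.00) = -821.00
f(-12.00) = 14451.00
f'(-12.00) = -3557.00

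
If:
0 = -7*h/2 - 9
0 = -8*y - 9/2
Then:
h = -18/7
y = -9/16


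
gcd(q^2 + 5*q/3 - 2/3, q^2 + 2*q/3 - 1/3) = q - 1/3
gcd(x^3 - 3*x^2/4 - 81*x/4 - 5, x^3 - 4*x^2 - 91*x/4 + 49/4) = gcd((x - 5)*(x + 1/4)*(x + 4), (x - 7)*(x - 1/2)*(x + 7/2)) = 1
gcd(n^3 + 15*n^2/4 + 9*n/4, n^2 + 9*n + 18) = n + 3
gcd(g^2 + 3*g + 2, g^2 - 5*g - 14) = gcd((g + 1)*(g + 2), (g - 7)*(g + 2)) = g + 2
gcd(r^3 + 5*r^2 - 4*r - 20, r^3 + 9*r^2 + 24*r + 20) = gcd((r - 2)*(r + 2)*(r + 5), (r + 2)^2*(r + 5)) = r^2 + 7*r + 10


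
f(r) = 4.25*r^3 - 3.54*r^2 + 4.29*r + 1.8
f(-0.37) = -0.49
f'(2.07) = 44.27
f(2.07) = 33.21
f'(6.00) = 420.81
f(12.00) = 6887.52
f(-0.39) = -0.66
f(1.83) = 23.84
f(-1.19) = -15.48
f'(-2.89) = 131.24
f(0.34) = 3.02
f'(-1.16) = 29.66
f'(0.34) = 3.36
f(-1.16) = -14.57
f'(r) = 12.75*r^2 - 7.08*r + 4.29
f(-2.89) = -142.75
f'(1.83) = 34.03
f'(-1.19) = 30.77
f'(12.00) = 1755.33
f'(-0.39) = 8.99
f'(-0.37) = 8.66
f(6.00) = 818.10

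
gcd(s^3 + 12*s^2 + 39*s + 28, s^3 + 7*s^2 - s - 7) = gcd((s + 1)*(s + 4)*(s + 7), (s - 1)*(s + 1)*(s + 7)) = s^2 + 8*s + 7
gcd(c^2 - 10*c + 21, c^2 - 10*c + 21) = c^2 - 10*c + 21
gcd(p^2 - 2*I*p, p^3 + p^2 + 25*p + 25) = 1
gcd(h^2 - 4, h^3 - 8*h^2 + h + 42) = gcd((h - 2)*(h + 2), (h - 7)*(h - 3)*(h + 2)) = h + 2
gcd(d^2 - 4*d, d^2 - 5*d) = d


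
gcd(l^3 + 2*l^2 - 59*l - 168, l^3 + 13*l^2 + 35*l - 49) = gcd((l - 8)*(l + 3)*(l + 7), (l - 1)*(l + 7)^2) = l + 7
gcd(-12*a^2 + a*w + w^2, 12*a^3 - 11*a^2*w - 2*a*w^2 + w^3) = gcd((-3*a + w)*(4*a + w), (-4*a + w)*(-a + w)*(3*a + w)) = 1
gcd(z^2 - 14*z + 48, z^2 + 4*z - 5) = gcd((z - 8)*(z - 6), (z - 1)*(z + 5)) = 1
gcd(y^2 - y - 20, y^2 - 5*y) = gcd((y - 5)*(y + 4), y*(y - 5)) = y - 5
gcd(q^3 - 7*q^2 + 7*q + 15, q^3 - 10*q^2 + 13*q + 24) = q^2 - 2*q - 3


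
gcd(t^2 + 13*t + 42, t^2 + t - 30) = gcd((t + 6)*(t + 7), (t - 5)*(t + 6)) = t + 6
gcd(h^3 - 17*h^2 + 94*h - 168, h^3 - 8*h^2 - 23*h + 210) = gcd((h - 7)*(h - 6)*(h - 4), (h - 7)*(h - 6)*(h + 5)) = h^2 - 13*h + 42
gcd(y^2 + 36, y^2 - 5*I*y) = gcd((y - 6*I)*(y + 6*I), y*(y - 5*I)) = 1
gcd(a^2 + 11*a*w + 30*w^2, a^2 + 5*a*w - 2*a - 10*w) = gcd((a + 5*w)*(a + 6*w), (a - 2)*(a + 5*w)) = a + 5*w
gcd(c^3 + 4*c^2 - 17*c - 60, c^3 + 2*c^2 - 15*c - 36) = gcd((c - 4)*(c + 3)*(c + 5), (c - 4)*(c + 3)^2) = c^2 - c - 12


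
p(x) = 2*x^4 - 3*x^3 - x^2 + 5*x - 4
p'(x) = 8*x^3 - 9*x^2 - 2*x + 5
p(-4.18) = 787.30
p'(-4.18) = -728.17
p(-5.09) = 1682.72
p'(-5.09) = -1272.97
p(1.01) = -0.98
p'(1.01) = 2.04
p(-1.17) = -2.67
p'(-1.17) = -17.79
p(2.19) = 16.65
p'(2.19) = 41.48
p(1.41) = 0.56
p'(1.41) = 6.71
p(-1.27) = -0.61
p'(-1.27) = -23.36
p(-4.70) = 1237.82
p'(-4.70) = -1014.99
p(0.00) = -4.00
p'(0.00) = 5.00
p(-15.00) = 111071.00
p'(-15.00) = -28990.00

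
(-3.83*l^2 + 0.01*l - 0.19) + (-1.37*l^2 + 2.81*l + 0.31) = -5.2*l^2 + 2.82*l + 0.12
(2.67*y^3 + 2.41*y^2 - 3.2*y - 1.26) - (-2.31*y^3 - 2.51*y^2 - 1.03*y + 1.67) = 4.98*y^3 + 4.92*y^2 - 2.17*y - 2.93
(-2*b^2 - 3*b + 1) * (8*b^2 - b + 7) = -16*b^4 - 22*b^3 - 3*b^2 - 22*b + 7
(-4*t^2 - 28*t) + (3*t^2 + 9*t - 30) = -t^2 - 19*t - 30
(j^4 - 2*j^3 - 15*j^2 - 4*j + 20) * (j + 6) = j^5 + 4*j^4 - 27*j^3 - 94*j^2 - 4*j + 120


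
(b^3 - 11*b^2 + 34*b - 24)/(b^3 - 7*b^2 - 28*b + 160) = (b^2 - 7*b + 6)/(b^2 - 3*b - 40)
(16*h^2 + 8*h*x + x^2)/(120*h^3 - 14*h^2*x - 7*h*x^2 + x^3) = (4*h + x)/(30*h^2 - 11*h*x + x^2)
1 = 1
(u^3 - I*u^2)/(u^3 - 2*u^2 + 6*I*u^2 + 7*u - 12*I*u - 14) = u^2/(u^2 + u*(-2 + 7*I) - 14*I)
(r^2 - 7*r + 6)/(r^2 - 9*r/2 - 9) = 2*(r - 1)/(2*r + 3)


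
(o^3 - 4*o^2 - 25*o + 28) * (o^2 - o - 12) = o^5 - 5*o^4 - 33*o^3 + 101*o^2 + 272*o - 336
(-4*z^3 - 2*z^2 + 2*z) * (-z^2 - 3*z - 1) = 4*z^5 + 14*z^4 + 8*z^3 - 4*z^2 - 2*z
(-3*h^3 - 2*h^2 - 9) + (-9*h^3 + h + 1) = -12*h^3 - 2*h^2 + h - 8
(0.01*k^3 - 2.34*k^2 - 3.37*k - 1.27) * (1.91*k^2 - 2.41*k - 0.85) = 0.0191*k^5 - 4.4935*k^4 - 0.8058*k^3 + 7.685*k^2 + 5.9252*k + 1.0795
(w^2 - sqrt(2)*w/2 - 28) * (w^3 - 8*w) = w^5 - sqrt(2)*w^4/2 - 36*w^3 + 4*sqrt(2)*w^2 + 224*w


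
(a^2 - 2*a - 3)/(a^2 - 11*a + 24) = (a + 1)/(a - 8)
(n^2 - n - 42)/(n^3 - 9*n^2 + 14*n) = (n + 6)/(n*(n - 2))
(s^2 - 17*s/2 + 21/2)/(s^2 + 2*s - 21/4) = 2*(s - 7)/(2*s + 7)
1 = 1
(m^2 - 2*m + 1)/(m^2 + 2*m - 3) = (m - 1)/(m + 3)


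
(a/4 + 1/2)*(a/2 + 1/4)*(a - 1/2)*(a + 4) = a^4/8 + 3*a^3/4 + 31*a^2/32 - 3*a/16 - 1/4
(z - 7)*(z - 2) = z^2 - 9*z + 14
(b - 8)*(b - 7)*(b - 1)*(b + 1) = b^4 - 15*b^3 + 55*b^2 + 15*b - 56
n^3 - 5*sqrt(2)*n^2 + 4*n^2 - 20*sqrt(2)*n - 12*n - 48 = (n + 4)*(n - 6*sqrt(2))*(n + sqrt(2))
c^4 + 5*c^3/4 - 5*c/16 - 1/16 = (c - 1/2)*(c + 1/4)*(c + 1/2)*(c + 1)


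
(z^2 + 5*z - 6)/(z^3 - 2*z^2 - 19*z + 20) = (z + 6)/(z^2 - z - 20)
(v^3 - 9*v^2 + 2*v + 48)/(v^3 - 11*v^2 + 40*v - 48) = (v^2 - 6*v - 16)/(v^2 - 8*v + 16)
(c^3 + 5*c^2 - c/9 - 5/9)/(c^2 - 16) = (9*c^3 + 45*c^2 - c - 5)/(9*(c^2 - 16))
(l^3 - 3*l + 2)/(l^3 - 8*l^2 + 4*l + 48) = (l^2 - 2*l + 1)/(l^2 - 10*l + 24)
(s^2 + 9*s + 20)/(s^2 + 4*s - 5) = (s + 4)/(s - 1)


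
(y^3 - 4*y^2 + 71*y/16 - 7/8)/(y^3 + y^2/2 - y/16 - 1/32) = 2*(4*y^2 - 15*y + 14)/(8*y^2 + 6*y + 1)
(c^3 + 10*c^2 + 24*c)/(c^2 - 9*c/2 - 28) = 2*c*(c^2 + 10*c + 24)/(2*c^2 - 9*c - 56)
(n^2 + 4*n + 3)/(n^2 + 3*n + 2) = (n + 3)/(n + 2)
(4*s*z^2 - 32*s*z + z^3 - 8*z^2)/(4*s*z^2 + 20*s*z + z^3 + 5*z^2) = (z - 8)/(z + 5)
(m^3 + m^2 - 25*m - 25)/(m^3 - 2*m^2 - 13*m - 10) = (m + 5)/(m + 2)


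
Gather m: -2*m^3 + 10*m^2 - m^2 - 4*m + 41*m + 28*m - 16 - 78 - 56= -2*m^3 + 9*m^2 + 65*m - 150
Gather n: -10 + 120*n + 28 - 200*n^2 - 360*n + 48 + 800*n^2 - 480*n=600*n^2 - 720*n + 66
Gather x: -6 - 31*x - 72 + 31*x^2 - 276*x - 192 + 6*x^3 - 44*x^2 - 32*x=6*x^3 - 13*x^2 - 339*x - 270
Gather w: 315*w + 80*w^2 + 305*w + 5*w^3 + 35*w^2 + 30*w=5*w^3 + 115*w^2 + 650*w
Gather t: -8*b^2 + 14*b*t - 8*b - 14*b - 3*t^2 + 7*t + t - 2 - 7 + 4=-8*b^2 - 22*b - 3*t^2 + t*(14*b + 8) - 5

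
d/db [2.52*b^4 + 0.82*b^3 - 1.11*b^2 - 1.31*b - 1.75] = 10.08*b^3 + 2.46*b^2 - 2.22*b - 1.31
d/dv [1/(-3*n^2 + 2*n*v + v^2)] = 2*(-n - v)/(-3*n^2 + 2*n*v + v^2)^2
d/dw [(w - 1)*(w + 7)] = 2*w + 6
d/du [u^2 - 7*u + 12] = 2*u - 7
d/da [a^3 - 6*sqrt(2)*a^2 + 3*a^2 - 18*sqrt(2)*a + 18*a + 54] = 3*a^2 - 12*sqrt(2)*a + 6*a - 18*sqrt(2) + 18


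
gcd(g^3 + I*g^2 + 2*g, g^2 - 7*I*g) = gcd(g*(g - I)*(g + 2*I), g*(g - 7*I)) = g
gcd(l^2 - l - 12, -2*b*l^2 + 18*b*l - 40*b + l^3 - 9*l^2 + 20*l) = l - 4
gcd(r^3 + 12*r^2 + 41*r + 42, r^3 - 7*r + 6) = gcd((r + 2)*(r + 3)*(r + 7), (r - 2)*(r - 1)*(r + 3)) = r + 3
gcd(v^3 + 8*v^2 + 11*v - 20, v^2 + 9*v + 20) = v^2 + 9*v + 20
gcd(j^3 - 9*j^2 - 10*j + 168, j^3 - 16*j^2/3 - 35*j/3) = j - 7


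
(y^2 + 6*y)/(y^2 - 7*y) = (y + 6)/(y - 7)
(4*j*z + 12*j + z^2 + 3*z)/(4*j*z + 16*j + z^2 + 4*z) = (z + 3)/(z + 4)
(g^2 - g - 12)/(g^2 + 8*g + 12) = (g^2 - g - 12)/(g^2 + 8*g + 12)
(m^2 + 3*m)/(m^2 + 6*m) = (m + 3)/(m + 6)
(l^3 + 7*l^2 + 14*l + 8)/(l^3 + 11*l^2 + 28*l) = (l^2 + 3*l + 2)/(l*(l + 7))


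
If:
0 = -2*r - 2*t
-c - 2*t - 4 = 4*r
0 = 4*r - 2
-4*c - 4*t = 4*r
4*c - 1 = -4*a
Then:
No Solution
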